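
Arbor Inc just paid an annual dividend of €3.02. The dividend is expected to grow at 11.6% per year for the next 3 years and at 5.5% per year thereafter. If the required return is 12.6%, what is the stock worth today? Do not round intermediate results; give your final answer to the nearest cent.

D_1 = 3.37032
D_2 = 3.76128
D_3 = 4.19759
Terminal value at year 3: TV = D_3×(1+g_2)/(r−g_2) = 4.42845/0.071 = 62.37257
P_0 = D_1/(1+r)^1 + D_2/(1+r)^2 + D_3/(1+r)^3 + TV/(1+r)^3
    = 2.99318 + 2.96660 + 2.94025 + 43.68964 = 52.58967

€52.59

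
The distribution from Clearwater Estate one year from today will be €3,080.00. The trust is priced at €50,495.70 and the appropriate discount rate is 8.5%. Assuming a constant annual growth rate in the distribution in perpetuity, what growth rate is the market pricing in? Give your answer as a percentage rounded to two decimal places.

P = D₁/(r−g) ⇒ g = r − D₁/P = 0.085 − €3,080.00/€50,495.70 = 0.024005

2.40%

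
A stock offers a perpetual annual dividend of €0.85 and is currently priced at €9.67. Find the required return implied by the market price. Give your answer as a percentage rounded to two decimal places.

8.79%

P = C/r ⇒ r = C/P = €0.85/€9.67 = 0.087901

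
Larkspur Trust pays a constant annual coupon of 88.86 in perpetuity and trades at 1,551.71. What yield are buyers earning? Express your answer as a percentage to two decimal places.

P = C/r ⇒ r = C/P = 88.86/1,551.71 = 0.057266

5.73%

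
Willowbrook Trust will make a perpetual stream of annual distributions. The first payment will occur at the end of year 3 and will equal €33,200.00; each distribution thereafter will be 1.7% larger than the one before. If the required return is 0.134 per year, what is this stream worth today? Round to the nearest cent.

€220661.27

Value at end of year 2: C₁ / (r − g) = €33,200.00 / (0.134 − 0.017) = €283,760.6838
Discount to today: PV = €283,760.6838 / (1 + 0.134)^2 = €283,760.6838 / 1.285956 = €220,661.27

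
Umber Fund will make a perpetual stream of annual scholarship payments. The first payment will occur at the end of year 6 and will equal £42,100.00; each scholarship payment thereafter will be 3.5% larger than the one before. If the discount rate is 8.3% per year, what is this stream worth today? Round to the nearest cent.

£588706.15

Value at end of year 5: C₁ / (r − g) = £42,100.00 / (0.083 − 0.035) = £877,083.3333
Discount to today: PV = £877,083.3333 / (1 + 0.083)^5 = £877,083.3333 / 1.489849 = £588,706.15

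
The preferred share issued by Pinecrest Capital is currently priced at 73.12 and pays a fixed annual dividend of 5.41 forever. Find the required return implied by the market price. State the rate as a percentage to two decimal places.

P = C/r ⇒ r = C/P = 5.41/73.12 = 0.073988

7.40%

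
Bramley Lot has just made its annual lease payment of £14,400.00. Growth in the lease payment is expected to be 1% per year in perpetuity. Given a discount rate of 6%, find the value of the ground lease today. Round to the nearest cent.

D₁ = D₀ × (1 + g) = £14,400.00 × 1.01 = £14,544.0000
Growing perpetuity: P = D₁ / (r − g) = £14,544.0000 / (0.06 − 0.01) = £290,880.00

£290880.00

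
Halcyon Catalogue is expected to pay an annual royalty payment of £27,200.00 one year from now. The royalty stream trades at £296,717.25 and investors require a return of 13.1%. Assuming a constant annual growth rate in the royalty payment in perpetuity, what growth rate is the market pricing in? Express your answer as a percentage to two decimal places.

P = D₁/(r−g) ⇒ g = r − D₁/P = 0.131 − £27,200.00/£296,717.25 = 0.039330

3.93%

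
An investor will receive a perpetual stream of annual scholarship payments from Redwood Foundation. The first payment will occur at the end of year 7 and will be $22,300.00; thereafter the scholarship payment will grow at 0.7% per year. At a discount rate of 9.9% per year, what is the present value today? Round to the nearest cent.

$137572.26

Value at end of year 6: C₁ / (r − g) = $22,300.00 / (0.099 − 0.007) = $242,391.3043
Discount to today: PV = $242,391.3043 / (1 + 0.099)^6 = $242,391.3043 / 1.761920 = $137,572.26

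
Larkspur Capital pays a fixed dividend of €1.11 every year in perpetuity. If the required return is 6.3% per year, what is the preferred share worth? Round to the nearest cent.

€17.62

Level perpetuity: PV = C / r = €1.11 / 0.063 = €17.62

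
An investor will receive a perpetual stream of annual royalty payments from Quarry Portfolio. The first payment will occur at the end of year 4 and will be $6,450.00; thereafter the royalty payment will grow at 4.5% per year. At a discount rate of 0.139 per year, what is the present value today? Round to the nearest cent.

$46436.63

Value at end of year 3: C₁ / (r − g) = $6,450.00 / (0.139 − 0.045) = $68,617.0213
Discount to today: PV = $68,617.0213 / (1 + 0.139)^3 = $68,617.0213 / 1.477649 = $46,436.63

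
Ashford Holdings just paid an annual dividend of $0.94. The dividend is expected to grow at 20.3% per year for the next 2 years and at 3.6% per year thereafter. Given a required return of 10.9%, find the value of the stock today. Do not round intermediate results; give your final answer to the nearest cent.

D_1 = 1.13082
D_2 = 1.36038
Terminal value at year 2: TV = D_2×(1+g_2)/(r−g_2) = 1.40935/0.073 = 19.30616
P_0 = D_1/(1+r)^1 + D_2/(1+r)^2 + TV/(1+r)^2
    = 1.01968 + 1.10610 + 15.69759 = 17.82337

$17.82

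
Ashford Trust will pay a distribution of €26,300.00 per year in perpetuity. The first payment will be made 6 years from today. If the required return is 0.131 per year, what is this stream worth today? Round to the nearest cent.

€108485.43

Value at end of year 5: C / r = €26,300.00 / 0.131 = €200,763.3588
Discount to today: PV = €200,763.3588 / (1 + 0.131)^5 = €200,763.3588 / 1.850602 = €108,485.43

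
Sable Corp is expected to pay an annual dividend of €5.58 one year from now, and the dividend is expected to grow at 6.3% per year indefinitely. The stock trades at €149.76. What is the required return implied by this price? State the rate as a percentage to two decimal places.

10.03%

P = D₁/(r − g) ⇒ r = D₁/P + g = €5.5800/€149.76 + 0.063 = 0.037260 + 0.063 = 0.100260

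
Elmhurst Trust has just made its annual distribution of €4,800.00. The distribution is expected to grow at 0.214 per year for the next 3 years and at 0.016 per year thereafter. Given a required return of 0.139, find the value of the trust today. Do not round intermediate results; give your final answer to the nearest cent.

€64389.14

D_1 = 5827.20000
D_2 = 7074.22080
D_3 = 8588.10405
Terminal value at year 3: TV = D_3×(1+g_2)/(r−g_2) = 8725.51372/0.123 = 70939.13590
P_0 = D_1/(1+r)^1 + D_2/(1+r)^2 + D_3/(1+r)^3 + TV/(1+r)^3
    = 5116.06673 + 5452.94557 + 5812.00696 + 48008.12249 = 64389.14174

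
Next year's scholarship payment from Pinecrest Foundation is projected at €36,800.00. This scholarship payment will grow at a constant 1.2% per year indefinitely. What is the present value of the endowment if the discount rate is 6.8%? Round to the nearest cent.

Growing perpetuity: P = D₁ / (r − g) = €36,800.0000 / (0.068 − 0.012) = €657,142.86

€657142.86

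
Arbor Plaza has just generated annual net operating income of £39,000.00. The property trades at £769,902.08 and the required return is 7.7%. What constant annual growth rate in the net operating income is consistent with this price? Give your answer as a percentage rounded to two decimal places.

2.51%

P = D₀(1+g)/(r−g) ⇒ P(r−g) = D₀(1+g) ⇒ g(P+D₀) = P·r − D₀
g = (P·r − D₀)/(P + D₀) = (£769,902.08×0.077 − £39,000.00) / (£769,902.08 + £39,000.00) = 0.025074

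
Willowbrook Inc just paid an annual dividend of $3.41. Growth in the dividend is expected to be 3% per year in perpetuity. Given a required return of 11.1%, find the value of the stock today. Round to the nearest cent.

$43.36

D₁ = D₀ × (1 + g) = $3.41 × 1.03 = $3.5123
Growing perpetuity: P = D₁ / (r − g) = $3.5123 / (0.111 − 0.03) = $43.36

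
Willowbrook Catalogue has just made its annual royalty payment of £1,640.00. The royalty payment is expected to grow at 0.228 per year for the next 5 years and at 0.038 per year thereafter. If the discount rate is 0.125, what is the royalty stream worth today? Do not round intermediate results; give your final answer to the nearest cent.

D_1 = 2013.92000
D_2 = 2473.09376
D_3 = 3036.95914
D_4 = 3729.38582
D_5 = 4579.68579
Terminal value at year 5: TV = D_5×(1+g_2)/(r−g_2) = 4753.71385/0.087 = 54640.38905
P_0 = D_1/(1+r)^1 + D_2/(1+r)^2 + D_3/(1+r)^3 + D_4/(1+r)^4 + D_5/(1+r)^5 + TV/(1+r)^5
    = 1790.15111 + 1954.04939 + 2132.95347 + 2328.23721 + 2541.40026 + 30321.53412 = 41068.32556

£41068.33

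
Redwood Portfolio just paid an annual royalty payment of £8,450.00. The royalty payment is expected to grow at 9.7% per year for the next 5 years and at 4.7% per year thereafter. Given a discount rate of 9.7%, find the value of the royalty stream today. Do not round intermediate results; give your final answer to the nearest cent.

£219193.00

D_1 = 9269.65000
D_2 = 10168.80605
D_3 = 11155.18024
D_4 = 12237.23272
D_5 = 13424.24429
Terminal value at year 5: TV = D_5×(1+g_2)/(r−g_2) = 14055.18378/0.05 = 281103.67551
P_0 = D_1/(1+r)^1 + D_2/(1+r)^2 + D_3/(1+r)^3 + D_4/(1+r)^4 + D_5/(1+r)^5 + TV/(1+r)^5
    = 8450.00000 + 8450.00000 + 8450.00000 + 8450.00000 + 8450.00000 + 176943.00000 = 219193.00000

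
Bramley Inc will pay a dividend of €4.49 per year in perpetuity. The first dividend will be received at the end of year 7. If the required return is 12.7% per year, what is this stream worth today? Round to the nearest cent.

€17.25

Value at end of year 6: C / r = €4.49 / 0.127 = €35.3543
Discount to today: PV = €35.3543 / (1 + 0.127)^6 = €35.3543 / 2.049007 = €17.25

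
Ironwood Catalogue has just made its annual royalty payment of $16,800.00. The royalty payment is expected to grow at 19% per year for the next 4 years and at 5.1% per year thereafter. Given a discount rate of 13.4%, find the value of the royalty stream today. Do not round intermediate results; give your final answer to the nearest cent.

$333886.40

D_1 = 19992.00000
D_2 = 23790.48000
D_3 = 28310.67120
D_4 = 33689.69873
Terminal value at year 4: TV = D_4×(1+g_2)/(r−g_2) = 35407.87336/0.083 = 426600.88389
P_0 = D_1/(1+r)^1 + D_2/(1+r)^2 + D_3/(1+r)^3 + D_4/(1+r)^4 + TV/(1+r)^4
    = 17629.62963 + 18500.22862 + 19413.82016 + 20372.52733 + 257970.19546 = 333886.40120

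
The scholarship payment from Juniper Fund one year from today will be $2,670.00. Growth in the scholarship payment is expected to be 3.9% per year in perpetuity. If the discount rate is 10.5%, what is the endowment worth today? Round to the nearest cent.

Growing perpetuity: P = D₁ / (r − g) = $2,670.0000 / (0.105 − 0.039) = $40,454.55

$40454.55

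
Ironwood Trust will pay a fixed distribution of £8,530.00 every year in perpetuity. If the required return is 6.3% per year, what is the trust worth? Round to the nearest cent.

£135396.83

Level perpetuity: PV = C / r = £8,530.00 / 0.063 = £135,396.83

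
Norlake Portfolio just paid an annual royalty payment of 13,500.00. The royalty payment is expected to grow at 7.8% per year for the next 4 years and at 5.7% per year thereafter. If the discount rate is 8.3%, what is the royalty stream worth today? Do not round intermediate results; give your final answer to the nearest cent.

592141.19

D_1 = 14553.00000
D_2 = 15688.13400
D_3 = 16911.80845
D_4 = 18230.92951
Terminal value at year 4: TV = D_4×(1+g_2)/(r−g_2) = 19270.09249/0.026 = 741157.40359
P_0 = D_1/(1+r)^1 + D_2/(1+r)^2 + D_3/(1+r)^3 + D_4/(1+r)^4 + TV/(1+r)^4
    = 13437.67313 + 13375.63401 + 13313.88132 + 13252.41372 + 538761.58850 = 592141.19068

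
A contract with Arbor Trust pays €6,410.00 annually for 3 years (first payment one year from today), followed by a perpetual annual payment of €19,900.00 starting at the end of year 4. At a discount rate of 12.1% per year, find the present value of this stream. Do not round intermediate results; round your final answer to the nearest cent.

€132117.70

PV of 3-year annuity: €6,410.00 × [1 − (1+0.121)^−3] / 0.121 = 15369.32094
Perpetuity value at year 3: €19,900.00 / 0.121 = 164462.80992
PV of perpetuity: 164462.80992 / (1+0.121)^3 = 116748.38142
Total PV = 15369.32094 + 116748.38142 = 132117.70236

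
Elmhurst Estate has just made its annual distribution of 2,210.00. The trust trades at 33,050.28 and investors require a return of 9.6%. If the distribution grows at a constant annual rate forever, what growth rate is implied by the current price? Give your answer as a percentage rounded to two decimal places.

P = D₀(1+g)/(r−g) ⇒ P(r−g) = D₀(1+g) ⇒ g(P+D₀) = P·r − D₀
g = (P·r − D₀)/(P + D₀) = (33,050.28×0.096 − 2,210.00) / (33,050.28 + 2,210.00) = 0.027306

2.73%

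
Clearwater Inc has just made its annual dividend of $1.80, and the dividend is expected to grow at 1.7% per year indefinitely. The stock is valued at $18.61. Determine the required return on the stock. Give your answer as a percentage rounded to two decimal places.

D₁ = $1.80 × 1.017 = $1.8306
P = D₁/(r − g) ⇒ r = D₁/P + g = $1.8306/$18.61 + 0.017 = 0.098366 + 0.017 = 0.115366

11.54%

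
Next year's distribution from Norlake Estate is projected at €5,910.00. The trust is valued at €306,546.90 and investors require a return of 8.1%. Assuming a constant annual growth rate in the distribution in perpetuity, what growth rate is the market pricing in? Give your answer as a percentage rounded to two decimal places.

P = D₁/(r−g) ⇒ g = r − D₁/P = 0.081 − €5,910.00/€306,546.90 = 0.061721

6.17%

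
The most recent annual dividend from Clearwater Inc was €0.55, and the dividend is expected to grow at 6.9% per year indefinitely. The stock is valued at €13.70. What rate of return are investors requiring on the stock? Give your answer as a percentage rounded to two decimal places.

D₁ = €0.55 × 1.069 = €0.5880
P = D₁/(r − g) ⇒ r = D₁/P + g = €0.5880/€13.70 + 0.069 = 0.042916 + 0.069 = 0.111916

11.19%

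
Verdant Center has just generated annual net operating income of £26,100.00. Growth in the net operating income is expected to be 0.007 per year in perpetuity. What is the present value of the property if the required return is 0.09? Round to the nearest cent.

£316659.04

D₁ = D₀ × (1 + g) = £26,100.00 × 1.007 = £26,282.7000
Growing perpetuity: P = D₁ / (r − g) = £26,282.7000 / (0.09 − 0.007) = £316,659.04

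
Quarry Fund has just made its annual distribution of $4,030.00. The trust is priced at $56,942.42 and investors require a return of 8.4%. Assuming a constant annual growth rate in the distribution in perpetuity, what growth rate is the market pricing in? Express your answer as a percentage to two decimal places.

1.24%

P = D₀(1+g)/(r−g) ⇒ P(r−g) = D₀(1+g) ⇒ g(P+D₀) = P·r − D₀
g = (P·r − D₀)/(P + D₀) = ($56,942.42×0.084 − $4,030.00) / ($56,942.42 + $4,030.00) = 0.012353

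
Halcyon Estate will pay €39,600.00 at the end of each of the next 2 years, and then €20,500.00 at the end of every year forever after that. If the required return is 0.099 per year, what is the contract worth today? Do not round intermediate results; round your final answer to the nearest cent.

€240264.01

PV of 2-year annuity: €39,600.00 × [1 − (1+0.099)^−2] / 0.099 = 68819.61515
Perpetuity value at year 2: €20,500.00 / 0.099 = 207070.70707
PV of perpetuity: 207070.70707 / (1+0.099)^2 = 171444.39115
Total PV = 68819.61515 + 171444.39115 = 240264.00630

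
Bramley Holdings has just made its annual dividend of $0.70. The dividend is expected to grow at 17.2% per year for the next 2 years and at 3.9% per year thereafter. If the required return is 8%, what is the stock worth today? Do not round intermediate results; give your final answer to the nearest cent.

D_1 = 0.82040
D_2 = 0.96151
Terminal value at year 2: TV = D_2×(1+g_2)/(r−g_2) = 0.99901/0.041 = 24.36604
P_0 = D_1/(1+r)^1 + D_2/(1+r)^2 + TV/(1+r)^2
    = 0.75963 + 0.82434 + 20.88995 = 22.47392

$22.47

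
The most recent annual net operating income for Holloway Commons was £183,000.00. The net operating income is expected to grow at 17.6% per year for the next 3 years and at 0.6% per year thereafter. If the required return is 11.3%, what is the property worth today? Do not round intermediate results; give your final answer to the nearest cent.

£2643088.84

D_1 = 215208.00000
D_2 = 253084.60800
D_3 = 297627.49901
Terminal value at year 3: TV = D_3×(1+g_2)/(r−g_2) = 299413.26400/0.107 = 2798254.80376
P_0 = D_1/(1+r)^1 + D_2/(1+r)^2 + D_3/(1+r)^3 + TV/(1+r)^3
    = 193358.49057 + 204303.31079 + 215867.64913 + 2029559.39278 = 2643088.84327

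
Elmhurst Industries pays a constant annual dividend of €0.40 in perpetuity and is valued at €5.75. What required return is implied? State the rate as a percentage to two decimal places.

P = C/r ⇒ r = C/P = €0.40/€5.75 = 0.069565

6.96%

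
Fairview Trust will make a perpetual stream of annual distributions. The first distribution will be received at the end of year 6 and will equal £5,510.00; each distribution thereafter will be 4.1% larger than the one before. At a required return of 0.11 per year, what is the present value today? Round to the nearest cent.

£47390.10

Value at end of year 5: C₁ / (r − g) = £5,510.00 / (0.11 − 0.041) = £79,855.0725
Discount to today: PV = £79,855.0725 / (1 + 0.11)^5 = £79,855.0725 / 1.685058 = £47,390.10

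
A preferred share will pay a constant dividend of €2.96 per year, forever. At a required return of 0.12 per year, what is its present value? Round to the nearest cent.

Level perpetuity: PV = C / r = €2.96 / 0.12 = €24.67

€24.67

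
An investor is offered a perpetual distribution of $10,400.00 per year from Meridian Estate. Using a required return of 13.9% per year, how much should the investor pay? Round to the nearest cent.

Level perpetuity: PV = C / r = $10,400.00 / 0.139 = $74,820.14

$74820.14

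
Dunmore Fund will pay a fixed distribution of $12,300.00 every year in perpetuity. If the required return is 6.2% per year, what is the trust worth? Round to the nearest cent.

$198387.10

Level perpetuity: PV = C / r = $12,300.00 / 0.062 = $198,387.10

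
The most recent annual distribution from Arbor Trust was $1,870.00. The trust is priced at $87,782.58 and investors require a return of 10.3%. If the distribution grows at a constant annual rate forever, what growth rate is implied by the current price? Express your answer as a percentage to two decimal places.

8.00%

P = D₀(1+g)/(r−g) ⇒ P(r−g) = D₀(1+g) ⇒ g(P+D₀) = P·r − D₀
g = (P·r − D₀)/(P + D₀) = ($87,782.58×0.103 − $1,870.00) / ($87,782.58 + $1,870.00) = 0.079993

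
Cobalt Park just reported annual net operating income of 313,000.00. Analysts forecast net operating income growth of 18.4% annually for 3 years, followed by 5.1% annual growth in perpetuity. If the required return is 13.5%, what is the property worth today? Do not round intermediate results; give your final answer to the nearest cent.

5468085.54

D_1 = 370592.00000
D_2 = 438780.92800
D_3 = 519516.61875
Terminal value at year 3: TV = D_3×(1+g_2)/(r−g_2) = 546011.96631/0.084 = 6500142.45605
P_0 = D_1/(1+r)^1 + D_2/(1+r)^2 + D_3/(1+r)^3 + TV/(1+r)^3
    = 326512.77533 + 340608.92158 + 355313.62392 + 4445650.22309 = 5468085.54391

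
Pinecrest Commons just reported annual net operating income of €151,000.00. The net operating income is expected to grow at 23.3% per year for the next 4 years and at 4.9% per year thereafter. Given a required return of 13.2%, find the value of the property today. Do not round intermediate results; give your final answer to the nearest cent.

€3437508.66

D_1 = 186183.00000
D_2 = 229563.63900
D_3 = 283051.96689
D_4 = 349003.07517
Terminal value at year 4: TV = D_4×(1+g_2)/(r−g_2) = 366104.22586/0.083 = 4410894.28741
P_0 = D_1/(1+r)^1 + D_2/(1+r)^2 + D_3/(1+r)^3 + D_4/(1+r)^4 + TV/(1+r)^4
    = 164472.61484 + 179147.29161 + 195131.28141 + 212541.40457 + 2686216.06499 = 3437508.65741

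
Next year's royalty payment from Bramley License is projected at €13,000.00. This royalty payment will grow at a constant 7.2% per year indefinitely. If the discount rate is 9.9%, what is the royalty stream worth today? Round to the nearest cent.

Growing perpetuity: P = D₁ / (r − g) = €13,000.0000 / (0.099 − 0.072) = €481,481.48

€481481.48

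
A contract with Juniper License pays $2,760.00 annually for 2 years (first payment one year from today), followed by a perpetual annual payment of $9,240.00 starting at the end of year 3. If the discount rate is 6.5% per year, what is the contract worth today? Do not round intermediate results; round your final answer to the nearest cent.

$130356.19

PV of 2-year annuity: $2,760.00 × [1 − (1+0.065)^−2] / 0.065 = 5024.92892
Perpetuity value at year 2: $9,240.00 / 0.065 = 142153.84615
PV of perpetuity: 142153.84615 / (1+0.065)^2 = 125331.25804
Total PV = 5024.92892 + 125331.25804 = 130356.18696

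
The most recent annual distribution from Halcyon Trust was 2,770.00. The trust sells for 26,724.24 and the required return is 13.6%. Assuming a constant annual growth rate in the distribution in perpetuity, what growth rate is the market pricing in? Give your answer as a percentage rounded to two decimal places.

P = D₀(1+g)/(r−g) ⇒ P(r−g) = D₀(1+g) ⇒ g(P+D₀) = P·r − D₀
g = (P·r − D₀)/(P + D₀) = (26,724.24×0.136 − 2,770.00) / (26,724.24 + 2,770.00) = 0.029311

2.93%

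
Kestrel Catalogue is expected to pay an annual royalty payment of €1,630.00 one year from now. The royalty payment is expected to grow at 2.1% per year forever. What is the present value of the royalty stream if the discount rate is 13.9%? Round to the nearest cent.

Growing perpetuity: P = D₁ / (r − g) = €1,630.0000 / (0.139 − 0.021) = €13,813.56

€13813.56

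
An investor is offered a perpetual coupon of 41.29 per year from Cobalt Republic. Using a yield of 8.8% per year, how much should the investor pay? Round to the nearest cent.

469.20

Level perpetuity: PV = C / r = 41.29 / 0.088 = 469.20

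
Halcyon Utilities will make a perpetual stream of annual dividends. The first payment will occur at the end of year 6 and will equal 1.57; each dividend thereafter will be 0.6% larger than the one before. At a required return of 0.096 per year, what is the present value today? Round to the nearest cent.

Value at end of year 5: C₁ / (r − g) = 1.57 / (0.096 − 0.006) = 17.4444
Discount to today: PV = 17.4444 / (1 + 0.096)^5 = 17.4444 / 1.581440 = 11.03

11.03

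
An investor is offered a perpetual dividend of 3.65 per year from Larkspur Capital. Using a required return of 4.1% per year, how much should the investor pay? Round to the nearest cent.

Level perpetuity: PV = C / r = 3.65 / 0.041 = 89.02

89.02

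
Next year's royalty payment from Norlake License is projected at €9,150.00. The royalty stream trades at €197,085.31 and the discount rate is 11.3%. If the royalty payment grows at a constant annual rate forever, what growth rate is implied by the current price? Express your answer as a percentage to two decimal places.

P = D₁/(r−g) ⇒ g = r − D₁/P = 0.113 − €9,150.00/€197,085.31 = 0.066573

6.66%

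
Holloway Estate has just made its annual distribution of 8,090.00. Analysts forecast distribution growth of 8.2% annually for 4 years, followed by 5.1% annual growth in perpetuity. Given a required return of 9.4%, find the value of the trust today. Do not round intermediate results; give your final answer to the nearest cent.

D_1 = 8753.38000
D_2 = 9471.15716
D_3 = 10247.79205
D_4 = 11088.11099
Terminal value at year 4: TV = D_4×(1+g_2)/(r−g_2) = 11653.60466/0.043 = 271014.06176
P_0 = D_1/(1+r)^1 + D_2/(1+r)^2 + D_3/(1+r)^3 + D_4/(1+r)^4 + TV/(1+r)^4
    = 8001.26143 + 7913.49622 + 7826.69370 + 7740.84331 + 189200.61213 = 220682.90678

220682.91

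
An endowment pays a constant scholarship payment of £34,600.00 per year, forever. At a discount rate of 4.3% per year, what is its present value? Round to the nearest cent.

£804651.16

Level perpetuity: PV = C / r = £34,600.00 / 0.043 = £804,651.16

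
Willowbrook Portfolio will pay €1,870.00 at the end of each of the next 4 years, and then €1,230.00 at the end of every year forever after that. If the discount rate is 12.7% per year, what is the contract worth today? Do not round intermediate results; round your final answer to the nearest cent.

PV of 4-year annuity: €1,870.00 × [1 − (1+0.127)^−4] / 0.127 = 5597.11163
Perpetuity value at year 4: €1,230.00 / 0.127 = 9685.03937
PV of perpetuity: 9685.03937 / (1+0.127)^4 = 6003.51674
Total PV = 5597.11163 + 6003.51674 = 11600.62838

€11600.63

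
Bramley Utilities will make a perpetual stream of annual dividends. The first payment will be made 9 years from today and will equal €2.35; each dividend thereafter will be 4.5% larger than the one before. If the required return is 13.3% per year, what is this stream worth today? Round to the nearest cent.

€9.83

Value at end of year 8: C₁ / (r − g) = €2.35 / (0.133 − 0.045) = €26.7045
Discount to today: PV = €26.7045 / (1 + 0.133)^8 = €26.7045 / 2.715434 = €9.83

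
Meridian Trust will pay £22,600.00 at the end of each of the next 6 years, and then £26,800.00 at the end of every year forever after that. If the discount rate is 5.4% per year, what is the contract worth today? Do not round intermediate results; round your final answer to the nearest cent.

PV of 6-year annuity: £22,600.00 × [1 − (1+0.054)^−6] / 0.054 = 113257.73537
Perpetuity value at year 6: £26,800.00 / 0.054 = 496296.29630
PV of perpetuity: 496296.29630 / (1+0.054)^6 = 361990.66320
Total PV = 113257.73537 + 361990.66320 = 475248.39857

£475248.40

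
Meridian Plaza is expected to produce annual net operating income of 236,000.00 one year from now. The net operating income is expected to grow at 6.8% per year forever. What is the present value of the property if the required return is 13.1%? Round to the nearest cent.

3746031.75

Growing perpetuity: P = D₁ / (r − g) = 236,000.0000 / (0.131 − 0.068) = 3,746,031.75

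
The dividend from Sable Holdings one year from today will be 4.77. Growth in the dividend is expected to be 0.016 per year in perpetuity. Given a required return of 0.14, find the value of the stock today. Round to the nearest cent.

Growing perpetuity: P = D₁ / (r − g) = 4.7700 / (0.14 − 0.016) = 38.47

38.47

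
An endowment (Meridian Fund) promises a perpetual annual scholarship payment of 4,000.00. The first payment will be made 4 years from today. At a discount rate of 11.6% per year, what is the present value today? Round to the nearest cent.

Value at end of year 3: C / r = 4,000.00 / 0.116 = 34,482.7586
Discount to today: PV = 34,482.7586 / (1 + 0.116)^3 = 34,482.7586 / 1.389929 = 24,809.01

24809.01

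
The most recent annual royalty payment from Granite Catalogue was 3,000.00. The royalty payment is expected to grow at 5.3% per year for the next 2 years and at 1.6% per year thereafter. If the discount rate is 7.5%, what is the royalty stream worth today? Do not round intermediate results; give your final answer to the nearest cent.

D_1 = 3159.00000
D_2 = 3326.42700
Terminal value at year 2: TV = D_2×(1+g_2)/(r−g_2) = 3379.64983/0.059 = 57282.20054
P_0 = D_1/(1+r)^1 + D_2/(1+r)^2 + TV/(1+r)^2
    = 2938.60465 + 2878.46577 + 49568.15623 = 55385.22665

55385.23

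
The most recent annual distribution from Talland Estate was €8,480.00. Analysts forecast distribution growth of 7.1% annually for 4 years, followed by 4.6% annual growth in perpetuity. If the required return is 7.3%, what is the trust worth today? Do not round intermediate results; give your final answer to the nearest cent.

€359841.19

D_1 = 9082.08000
D_2 = 9726.90768
D_3 = 10417.51813
D_4 = 11157.16191
Terminal value at year 4: TV = D_4×(1+g_2)/(r−g_2) = 11670.39136/0.027 = 432236.71704
P_0 = D_1/(1+r)^1 + D_2/(1+r)^2 + D_3/(1+r)^3 + D_4/(1+r)^4 + TV/(1+r)^4
    = 8464.19385 + 8448.41716 + 8432.66988 + 8416.95195 + 326078.95317 = 359841.18601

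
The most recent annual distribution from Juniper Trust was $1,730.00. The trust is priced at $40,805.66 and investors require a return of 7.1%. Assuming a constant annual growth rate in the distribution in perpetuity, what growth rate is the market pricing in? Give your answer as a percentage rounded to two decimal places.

P = D₀(1+g)/(r−g) ⇒ P(r−g) = D₀(1+g) ⇒ g(P+D₀) = P·r − D₀
g = (P·r − D₀)/(P + D₀) = ($40,805.66×0.071 − $1,730.00) / ($40,805.66 + $1,730.00) = 0.027441

2.74%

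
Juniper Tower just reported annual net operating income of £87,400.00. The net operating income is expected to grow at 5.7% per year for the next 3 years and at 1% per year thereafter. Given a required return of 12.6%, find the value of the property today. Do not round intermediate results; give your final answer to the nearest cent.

D_1 = 92381.80000
D_2 = 97647.56260
D_3 = 103213.47367
Terminal value at year 3: TV = D_3×(1+g_2)/(r−g_2) = 104245.60840/0.116 = 898669.03797
P_0 = D_1/(1+r)^1 + D_2/(1+r)^2 + D_3/(1+r)^3 + TV/(1+r)^3
    = 82044.22735 + 77016.65037 + 72297.15758 + 629483.87205 = 860841.90735

£860841.91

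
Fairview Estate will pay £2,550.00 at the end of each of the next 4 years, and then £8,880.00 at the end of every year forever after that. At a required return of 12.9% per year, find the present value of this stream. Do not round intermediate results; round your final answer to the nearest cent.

£49969.62

PV of 4-year annuity: £2,550.00 × [1 − (1+0.129)^−4] / 0.129 = 7600.68855
Perpetuity value at year 4: £8,880.00 / 0.129 = 68837.20930
PV of perpetuity: 68837.20930 / (1+0.129)^4 = 42368.92917
Total PV = 7600.68855 + 42368.92917 = 49969.61772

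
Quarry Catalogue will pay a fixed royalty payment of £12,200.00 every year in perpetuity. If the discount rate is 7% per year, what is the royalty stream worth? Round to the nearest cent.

Level perpetuity: PV = C / r = £12,200.00 / 0.07 = £174,285.71

£174285.71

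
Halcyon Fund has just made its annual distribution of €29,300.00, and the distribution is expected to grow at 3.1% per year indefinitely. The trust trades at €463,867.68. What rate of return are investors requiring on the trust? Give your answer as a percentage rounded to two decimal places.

9.61%

D₁ = €29,300.00 × 1.031 = €30,208.3000
P = D₁/(r − g) ⇒ r = D₁/P + g = €30,208.3000/€463,867.68 + 0.031 = 0.065123 + 0.031 = 0.096123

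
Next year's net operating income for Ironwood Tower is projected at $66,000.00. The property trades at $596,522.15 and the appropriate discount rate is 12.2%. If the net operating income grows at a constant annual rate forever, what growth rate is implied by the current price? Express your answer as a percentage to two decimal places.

1.14%

P = D₁/(r−g) ⇒ g = r − D₁/P = 0.122 − $66,000.00/$596,522.15 = 0.011359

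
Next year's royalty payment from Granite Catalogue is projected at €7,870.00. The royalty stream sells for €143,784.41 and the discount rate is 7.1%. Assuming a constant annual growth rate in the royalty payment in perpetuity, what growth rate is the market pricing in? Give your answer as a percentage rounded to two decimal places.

1.63%

P = D₁/(r−g) ⇒ g = r − D₁/P = 0.071 − €7,870.00/€143,784.41 = 0.016265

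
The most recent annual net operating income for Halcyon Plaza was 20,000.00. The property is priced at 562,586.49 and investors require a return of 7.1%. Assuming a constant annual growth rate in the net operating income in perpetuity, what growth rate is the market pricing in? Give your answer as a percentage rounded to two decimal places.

P = D₀(1+g)/(r−g) ⇒ P(r−g) = D₀(1+g) ⇒ g(P+D₀) = P·r − D₀
g = (P·r − D₀)/(P + D₀) = (562,586.49×0.071 − 20,000.00) / (562,586.49 + 20,000.00) = 0.034233

3.42%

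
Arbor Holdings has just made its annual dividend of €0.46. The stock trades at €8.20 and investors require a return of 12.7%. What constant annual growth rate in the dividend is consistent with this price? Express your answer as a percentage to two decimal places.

6.71%

P = D₀(1+g)/(r−g) ⇒ P(r−g) = D₀(1+g) ⇒ g(P+D₀) = P·r − D₀
g = (P·r − D₀)/(P + D₀) = (€8.20×0.127 − €0.46) / (€8.20 + €0.46) = 0.067136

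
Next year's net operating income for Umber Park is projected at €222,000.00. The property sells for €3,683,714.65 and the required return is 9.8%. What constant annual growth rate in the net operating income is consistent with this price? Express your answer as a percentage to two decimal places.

P = D₁/(r−g) ⇒ g = r − D₁/P = 0.098 − €222,000.00/€3,683,714.65 = 0.037735

3.77%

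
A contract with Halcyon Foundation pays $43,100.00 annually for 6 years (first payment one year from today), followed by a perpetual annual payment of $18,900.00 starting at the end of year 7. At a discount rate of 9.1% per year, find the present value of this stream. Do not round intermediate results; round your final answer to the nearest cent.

$315928.63

PV of 6-year annuity: $43,100.00 × [1 − (1+0.091)^−6] / 0.091 = 192768.00151
Perpetuity value at year 6: $18,900.00 / 0.091 = 207692.30769
PV of perpetuity: 207692.30769 / (1+0.091)^6 = 123160.63186
Total PV = 192768.00151 + 123160.63186 = 315928.63336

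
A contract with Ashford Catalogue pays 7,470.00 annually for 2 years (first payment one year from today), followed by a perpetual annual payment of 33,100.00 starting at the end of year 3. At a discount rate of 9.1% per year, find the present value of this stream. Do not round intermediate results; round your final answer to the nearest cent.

318711.32

PV of 2-year annuity: 7,470.00 × [1 − (1+0.091)^−2] / 0.091 = 13122.75841
Perpetuity value at year 2: 33,100.00 / 0.091 = 363736.26374
PV of perpetuity: 363736.26374 / (1+0.091)^2 = 305588.56584
Total PV = 13122.75841 + 305588.56584 = 318711.32425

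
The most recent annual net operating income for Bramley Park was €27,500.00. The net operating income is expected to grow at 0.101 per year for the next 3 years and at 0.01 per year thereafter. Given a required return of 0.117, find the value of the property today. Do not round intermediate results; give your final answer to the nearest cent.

D_1 = 30277.50000
D_2 = 33335.52750
D_3 = 36702.41578
Terminal value at year 3: TV = D_3×(1+g_2)/(r−g_2) = 37069.43994/0.107 = 346443.36388
P_0 = D_1/(1+r)^1 + D_2/(1+r)^2 + D_3/(1+r)^3 + TV/(1+r)^3
    = 27106.08774 + 26717.81790 + 26335.10968 + 248583.74555 = 328742.76087

€328742.76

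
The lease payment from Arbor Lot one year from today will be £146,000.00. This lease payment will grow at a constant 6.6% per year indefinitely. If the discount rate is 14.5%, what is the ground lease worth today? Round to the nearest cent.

£1848101.27

Growing perpetuity: P = D₁ / (r − g) = £146,000.0000 / (0.145 − 0.066) = £1,848,101.27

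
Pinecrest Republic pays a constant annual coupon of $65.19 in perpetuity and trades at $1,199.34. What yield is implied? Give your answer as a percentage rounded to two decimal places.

P = C/r ⇒ r = C/P = $65.19/$1,199.34 = 0.054355

5.44%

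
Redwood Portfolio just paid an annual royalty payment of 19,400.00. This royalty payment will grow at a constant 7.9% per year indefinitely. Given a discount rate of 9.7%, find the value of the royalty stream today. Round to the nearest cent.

1162922.22

D₁ = D₀ × (1 + g) = 19,400.00 × 1.079 = 20,932.6000
Growing perpetuity: P = D₁ / (r − g) = 20,932.6000 / (0.097 − 0.079) = 1,162,922.22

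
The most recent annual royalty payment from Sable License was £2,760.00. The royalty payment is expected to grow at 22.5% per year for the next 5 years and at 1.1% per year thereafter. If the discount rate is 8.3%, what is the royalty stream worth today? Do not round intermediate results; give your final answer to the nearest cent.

£92032.83

D_1 = 3381.00000
D_2 = 4141.72500
D_3 = 5073.61312
D_4 = 6215.17608
D_5 = 7613.59070
Terminal value at year 5: TV = D_5×(1+g_2)/(r−g_2) = 7697.34019/0.072 = 106907.50269
P_0 = D_1/(1+r)^1 + D_2/(1+r)^2 + D_3/(1+r)^3 + D_4/(1+r)^4 + D_5/(1+r)^5 + TV/(1+r)^5
    = 3121.88366 + 3531.21651 + 3994.21997 + 4517.93117 + 5110.30996 + 71757.26900 = 92032.83026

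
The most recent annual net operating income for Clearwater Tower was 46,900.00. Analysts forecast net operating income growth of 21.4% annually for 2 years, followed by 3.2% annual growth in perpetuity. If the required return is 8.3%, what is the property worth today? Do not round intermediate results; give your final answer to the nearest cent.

D_1 = 56936.60000
D_2 = 69121.03240
Terminal value at year 2: TV = D_2×(1+g_2)/(r−g_2) = 71332.90544/0.051 = 1398684.42033
P_0 = D_1/(1+r)^1 + D_2/(1+r)^2 + TV/(1+r)^2
    = 52573.03786 + 58932.28805 + 1192512.18174 = 1304017.50765

1304017.51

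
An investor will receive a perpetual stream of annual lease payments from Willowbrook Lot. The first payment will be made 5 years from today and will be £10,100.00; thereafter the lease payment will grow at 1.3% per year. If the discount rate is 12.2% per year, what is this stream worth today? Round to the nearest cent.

£58468.70

Value at end of year 4: C₁ / (r − g) = £10,100.00 / (0.122 − 0.013) = £92,660.5505
Discount to today: PV = £92,660.5505 / (1 + 0.122)^4 = £92,660.5505 / 1.584789 = £58,468.70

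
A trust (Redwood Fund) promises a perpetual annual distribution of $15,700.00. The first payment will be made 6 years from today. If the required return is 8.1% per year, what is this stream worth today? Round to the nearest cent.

$131306.48

Value at end of year 5: C / r = $15,700.00 / 0.081 = $193,827.1605
Discount to today: PV = $193,827.1605 / (1 + 0.081)^5 = $193,827.1605 / 1.476143 = $131,306.48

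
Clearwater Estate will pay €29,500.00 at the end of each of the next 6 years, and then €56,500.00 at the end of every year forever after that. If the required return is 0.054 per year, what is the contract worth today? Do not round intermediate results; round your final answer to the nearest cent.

€910988.38

PV of 6-year annuity: €29,500.00 × [1 − (1+0.054)^−6] / 0.054 = 147836.42449
Perpetuity value at year 6: €56,500.00 / 0.054 = 1046296.29630
PV of perpetuity: 1046296.29630 / (1+0.054)^6 = 763151.95786
Total PV = 147836.42449 + 763151.95786 = 910988.38235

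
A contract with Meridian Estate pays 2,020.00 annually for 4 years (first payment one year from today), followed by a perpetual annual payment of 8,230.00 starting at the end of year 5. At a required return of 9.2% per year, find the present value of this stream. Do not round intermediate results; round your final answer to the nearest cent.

PV of 4-year annuity: 2,020.00 × [1 − (1+0.092)^−4] / 0.092 = 6515.60829
Perpetuity value at year 4: 8,230.00 / 0.092 = 89456.52174
PV of perpetuity: 89456.52174 / (1+0.092)^4 = 62910.25628
Total PV = 6515.60829 + 62910.25628 = 69425.86457

69425.86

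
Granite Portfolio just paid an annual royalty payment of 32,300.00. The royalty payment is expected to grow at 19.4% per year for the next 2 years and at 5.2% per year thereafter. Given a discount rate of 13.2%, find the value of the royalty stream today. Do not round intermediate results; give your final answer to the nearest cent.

542550.12

D_1 = 38566.20000
D_2 = 46048.04280
Terminal value at year 2: TV = D_2×(1+g_2)/(r−g_2) = 48442.54103/0.08 = 605531.76282
P_0 = D_1/(1+r)^1 + D_2/(1+r)^2 + TV/(1+r)^2
    = 34069.08127 + 35935.05569 + 472545.98230 = 542550.11926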